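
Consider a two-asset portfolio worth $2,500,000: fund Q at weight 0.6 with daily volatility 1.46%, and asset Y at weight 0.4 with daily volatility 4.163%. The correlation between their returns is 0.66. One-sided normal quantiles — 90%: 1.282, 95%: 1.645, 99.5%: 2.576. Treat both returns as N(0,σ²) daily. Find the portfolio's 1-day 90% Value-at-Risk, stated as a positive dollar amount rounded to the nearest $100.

σ_p² = 0.6²·1.46² + 0.4²·4.163² + 2·0.66·0.6·0.4·1.46·4.163 = 5.4658 (%²).
σ_p = √5.4658 = 2.338%.
VaR = 1.282 × 2.338% = 2.997%; on $2,500,000 that is $74,925.

$74,900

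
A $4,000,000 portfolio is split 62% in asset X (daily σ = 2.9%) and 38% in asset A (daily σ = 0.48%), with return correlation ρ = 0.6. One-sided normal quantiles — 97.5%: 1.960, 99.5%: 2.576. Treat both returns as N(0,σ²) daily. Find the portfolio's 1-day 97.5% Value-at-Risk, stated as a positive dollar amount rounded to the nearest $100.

σ_p² = 0.62²·2.9² + 0.38²·0.48² + 2·0.6·0.62·0.38·2.9·0.48 = 3.6596 (%²).
σ_p = √3.6596 = 1.913%.
VaR = 1.960 × 1.913% = 3.749%; on $4,000,000 that is $149,960.

$150,000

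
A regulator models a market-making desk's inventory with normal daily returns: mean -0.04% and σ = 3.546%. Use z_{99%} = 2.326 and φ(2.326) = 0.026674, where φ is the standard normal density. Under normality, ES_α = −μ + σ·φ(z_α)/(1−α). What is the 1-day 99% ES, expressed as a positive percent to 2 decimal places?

9.50%

Tail multiplier: φ(z)/(1−α) = 0.026674 / 0.01 = 2.667.
ES = −(-0.04%) + 3.546% × 2.667 = 9.497%.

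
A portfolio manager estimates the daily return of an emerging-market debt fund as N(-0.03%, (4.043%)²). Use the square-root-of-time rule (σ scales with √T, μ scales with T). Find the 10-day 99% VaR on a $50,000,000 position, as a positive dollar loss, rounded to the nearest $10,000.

$15,020,000

At 99%, z = 2.326.
σ_{10d} = 4.043% × √10 = 12.785%; μ_{10d} = 10 × -0.03% = -0.300%.
VaR = −(-0.300%) + 2.326 × 12.785% = 30.038%.
On $50,000,000: 0.30038 × $50,000,000 = $15,019,000.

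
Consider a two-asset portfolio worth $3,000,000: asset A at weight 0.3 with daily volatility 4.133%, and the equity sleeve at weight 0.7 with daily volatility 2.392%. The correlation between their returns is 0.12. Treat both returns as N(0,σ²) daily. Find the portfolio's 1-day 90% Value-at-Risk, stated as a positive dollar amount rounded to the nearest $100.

σ_p² = 0.3²·4.133² + 0.7²·2.392² + 2·0.12·0.3·0.7·4.133·2.392 = 4.8392 (%²).
σ_p = √4.8392 = 2.200%.
At 90%, z = 1.282.
VaR = 1.282 × 2.200% = 2.820%; on $3,000,000 that is $84,600.

$84,600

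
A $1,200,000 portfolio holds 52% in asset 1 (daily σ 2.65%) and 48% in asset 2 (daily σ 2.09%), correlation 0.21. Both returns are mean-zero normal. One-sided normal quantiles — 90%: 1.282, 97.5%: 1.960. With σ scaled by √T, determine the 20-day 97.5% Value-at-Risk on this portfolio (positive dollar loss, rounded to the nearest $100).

σ_p = √(0.52²·2.65² + 0.48²·2.09² + 2·0.21·0.52·0.48·2.65·2.09) = 1.867%.
σ_{20d} = 1.867% × √20 = 8.349%.
VaR = 1.960 × 8.349% = 16.364%; on $1,200,000 that is $196,368.

$196,400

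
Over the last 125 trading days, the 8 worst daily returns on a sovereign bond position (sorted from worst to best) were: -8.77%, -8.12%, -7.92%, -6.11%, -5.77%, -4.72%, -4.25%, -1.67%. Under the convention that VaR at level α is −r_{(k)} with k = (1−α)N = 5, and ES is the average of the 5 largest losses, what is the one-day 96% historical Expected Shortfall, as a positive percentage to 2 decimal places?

The 5 worst returns sum to -36.69%.
ES = −(-36.69%) / 5 = 7.338% ≈ 7.34%.

7.34%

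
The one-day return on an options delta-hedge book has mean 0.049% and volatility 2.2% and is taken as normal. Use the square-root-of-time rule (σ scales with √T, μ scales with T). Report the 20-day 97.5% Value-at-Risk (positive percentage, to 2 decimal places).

18.30%

At 97.5%, z = 1.960.
σ_{20d} = 2.2% × √20 = 9.839%; μ_{20d} = 20 × 0.049% = 0.980%.
VaR = −(0.980%) + 1.960 × 9.839% = 18.304%.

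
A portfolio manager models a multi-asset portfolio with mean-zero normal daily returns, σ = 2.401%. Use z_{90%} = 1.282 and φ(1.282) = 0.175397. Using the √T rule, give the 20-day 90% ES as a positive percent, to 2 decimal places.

σ_{20d} = 2.401% × √20 = 10.738%.
ES multiplier = φ(z)/(1−α) = 0.175397/0.1 = 1.754.
ES = 10.738% × 1.754 = 18.834%.

18.83%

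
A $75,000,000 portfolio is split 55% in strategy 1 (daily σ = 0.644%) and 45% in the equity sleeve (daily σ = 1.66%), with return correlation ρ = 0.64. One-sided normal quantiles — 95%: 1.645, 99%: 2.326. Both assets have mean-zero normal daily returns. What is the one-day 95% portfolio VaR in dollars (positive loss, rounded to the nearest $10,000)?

σ_p² = 0.55²·0.644² + 0.45²·1.66² + 2·0.64·0.55·0.45·0.644·1.66 = 1.0221 (%²).
σ_p = √1.0221 = 1.011%.
VaR = 1.645 × 1.011% = 1.663%; on $75,000,000 that is $1,247,250.

$1,250,000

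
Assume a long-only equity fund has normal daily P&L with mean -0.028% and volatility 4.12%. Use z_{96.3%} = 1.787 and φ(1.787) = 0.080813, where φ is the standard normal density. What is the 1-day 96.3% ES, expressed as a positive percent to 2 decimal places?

Tail multiplier: φ(z)/(1−α) = 0.080813 / 0.037 = 2.184.
ES = −(-0.028%) + 4.12% × 2.184 = 9.026%.

9.03%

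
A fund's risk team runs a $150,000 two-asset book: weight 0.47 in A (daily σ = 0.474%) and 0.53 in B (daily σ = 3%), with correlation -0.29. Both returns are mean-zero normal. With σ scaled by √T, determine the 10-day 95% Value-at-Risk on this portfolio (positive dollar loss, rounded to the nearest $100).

σ_p = √(0.47²·0.474² + 0.53²·3² + 2·-0.29·0.47·0.53·0.474·3) = 1.540%.
σ_{10d} = 1.540% × √10 = 4.870%.
z(95%) = 1.645.
VaR = 1.645 × 4.870% = 8.011%; on $150,000 that is $12,016.

$12,000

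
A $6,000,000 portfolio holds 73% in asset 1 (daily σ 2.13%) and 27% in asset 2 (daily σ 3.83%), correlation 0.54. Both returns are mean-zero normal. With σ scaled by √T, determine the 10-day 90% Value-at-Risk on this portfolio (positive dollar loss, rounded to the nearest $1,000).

$556,000

σ_p = √(0.73²·2.13² + 0.27²·3.83² + 2·0.54·0.73·0.27·2.13·3.83) = 2.286%.
σ_{10d} = 2.286% × √10 = 7.229%.
z(90%) = 1.282.
VaR = 1.282 × 7.229% = 9.268%; on $6,000,000 that is $556,080.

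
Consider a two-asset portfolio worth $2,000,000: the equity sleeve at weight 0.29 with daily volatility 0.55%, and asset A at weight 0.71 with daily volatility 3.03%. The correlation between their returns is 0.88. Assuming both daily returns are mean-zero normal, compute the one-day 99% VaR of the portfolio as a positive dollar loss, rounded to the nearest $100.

$106,700

σ_p² = 0.29²·0.55² + 0.71²·3.03² + 2·0.88·0.29·0.71·0.55·3.03 = 5.2574 (%²).
σ_p = √5.2574 = 2.293%.
At 99%, z = 2.326.
VaR = 2.326 × 2.293% = 5.334%; on $2,000,000 that is $106,680.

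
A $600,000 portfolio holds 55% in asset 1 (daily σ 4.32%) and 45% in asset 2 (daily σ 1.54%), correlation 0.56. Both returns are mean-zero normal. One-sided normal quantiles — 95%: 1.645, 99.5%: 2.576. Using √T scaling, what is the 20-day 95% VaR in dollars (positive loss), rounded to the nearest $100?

σ_p = √(0.55²·4.32² + 0.45²·1.54² + 2·0.56·0.55·0.45·4.32·1.54) = 2.823%.
σ_{20d} = 2.823% × √20 = 12.625%.
VaR = 1.645 × 12.625% = 20.768%; on $600,000 that is $124,608.

$124,600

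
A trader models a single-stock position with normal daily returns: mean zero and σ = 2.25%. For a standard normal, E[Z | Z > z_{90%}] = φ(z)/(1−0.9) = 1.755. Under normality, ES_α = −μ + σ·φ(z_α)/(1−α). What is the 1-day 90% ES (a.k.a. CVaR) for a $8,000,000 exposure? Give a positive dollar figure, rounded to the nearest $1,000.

$316,000

ES = 2.25% × 1.755 = 3.949%.
On $8,000,000: 0.03949 × $8,000,000 = $315,920.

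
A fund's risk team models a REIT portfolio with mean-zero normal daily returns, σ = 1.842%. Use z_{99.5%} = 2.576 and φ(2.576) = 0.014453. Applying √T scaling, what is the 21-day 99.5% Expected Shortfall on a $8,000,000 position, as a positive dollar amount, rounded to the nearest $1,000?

σ_{21d} = 1.842% × √21 = 8.441%.
ES multiplier = φ(z)/(1−α) = 0.014453/0.005 = 2.891.
ES = 8.441% × 2.891 = 24.403%; on $8,000,000: $1,952,240.

$1,952,000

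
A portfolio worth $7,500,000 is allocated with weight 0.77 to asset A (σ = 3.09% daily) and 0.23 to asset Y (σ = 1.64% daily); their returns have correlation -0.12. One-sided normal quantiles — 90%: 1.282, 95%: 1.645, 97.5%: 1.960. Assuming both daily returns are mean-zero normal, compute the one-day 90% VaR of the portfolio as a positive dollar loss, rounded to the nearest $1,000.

$227,000

σ_p² = 0.77²·3.09² + 0.23²·1.64² + 2·-0.12·0.77·0.23·3.09·1.64 = 5.5880 (%²).
σ_p = √5.5880 = 2.364%.
VaR = 1.282 × 2.364% = 3.031%; on $7,500,000 that is $227,325.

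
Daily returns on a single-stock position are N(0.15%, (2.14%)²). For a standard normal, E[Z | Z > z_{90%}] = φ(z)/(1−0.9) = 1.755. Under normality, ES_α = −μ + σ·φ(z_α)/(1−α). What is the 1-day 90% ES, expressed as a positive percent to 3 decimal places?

3.606%

ES = −(0.15%) + 2.14% × 1.755 = 3.606%.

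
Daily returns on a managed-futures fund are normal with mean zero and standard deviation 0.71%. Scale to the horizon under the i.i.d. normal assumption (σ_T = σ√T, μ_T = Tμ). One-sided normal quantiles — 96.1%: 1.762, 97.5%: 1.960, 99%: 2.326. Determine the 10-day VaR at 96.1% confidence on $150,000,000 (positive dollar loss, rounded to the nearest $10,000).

$5,930,000

σ_{10d} = 0.71% × √10 = 2.245%.
VaR = 1.762 × 2.245% = 3.956%.
On $150,000,000: 0.03956 × $150,000,000 = $5,934,000.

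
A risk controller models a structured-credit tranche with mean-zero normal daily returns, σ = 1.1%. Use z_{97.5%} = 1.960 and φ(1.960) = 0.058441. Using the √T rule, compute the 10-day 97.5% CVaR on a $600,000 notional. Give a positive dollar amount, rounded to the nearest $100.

σ_{10d} = 1.1% × √10 = 3.479%.
ES multiplier = φ(z)/(1−α) = 0.058441/0.025 = 2.338.
ES = 3.479% × 2.338 = 8.134%; on $600,000: $48,804.

$48,800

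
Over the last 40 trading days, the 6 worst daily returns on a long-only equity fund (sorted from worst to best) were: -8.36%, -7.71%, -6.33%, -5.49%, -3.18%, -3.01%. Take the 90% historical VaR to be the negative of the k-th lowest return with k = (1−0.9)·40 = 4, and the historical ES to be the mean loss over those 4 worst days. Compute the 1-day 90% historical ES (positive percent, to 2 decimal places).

The 4 worst returns sum to -27.89%.
ES = −(-27.89%) / 4 = 6.9725% ≈ 6.97%.

6.97%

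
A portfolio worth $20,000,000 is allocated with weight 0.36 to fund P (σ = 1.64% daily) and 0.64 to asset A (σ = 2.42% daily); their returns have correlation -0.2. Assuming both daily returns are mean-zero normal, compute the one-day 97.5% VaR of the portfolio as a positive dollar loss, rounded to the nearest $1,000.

$605,000

σ_p² = 0.36²·1.64² + 0.64²·2.42² + 2·-0.2·0.36·0.64·1.64·2.42 = 2.3816 (%²).
σ_p = √2.3816 = 1.543%.
At 97.5%, z = 1.960.
VaR = 1.960 × 1.543% = 3.024%; on $20,000,000 that is $604,800.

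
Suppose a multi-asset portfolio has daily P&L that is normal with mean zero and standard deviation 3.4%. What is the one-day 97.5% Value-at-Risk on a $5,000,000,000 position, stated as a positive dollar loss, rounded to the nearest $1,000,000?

$333,000,000

At 97.5% one-sided, z = 1.960.
VaR = z·σ = 1.960 × 3.4% = 6.664%.
On $5,000,000,000: 0.06664 × $5,000,000,000 = $333,200,000.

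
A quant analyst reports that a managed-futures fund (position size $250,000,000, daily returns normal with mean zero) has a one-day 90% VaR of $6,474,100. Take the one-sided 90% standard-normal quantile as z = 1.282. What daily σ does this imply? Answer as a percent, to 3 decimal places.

2.020%

VaR as a fraction: $6,474,100 / $250,000,000 = 2.590%.
σ = VaR / z = 2.590% / 1.282 = 2.020%.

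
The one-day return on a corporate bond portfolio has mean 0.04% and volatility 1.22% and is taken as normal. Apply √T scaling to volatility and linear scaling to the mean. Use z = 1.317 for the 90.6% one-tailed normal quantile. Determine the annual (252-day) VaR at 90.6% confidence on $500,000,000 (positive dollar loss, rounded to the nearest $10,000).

σ_{252d} = 1.22% × √252 = 19.367%; μ_{252d} = 252 × 0.04% = 10.080%.
VaR = −(10.080%) + 1.317 × 19.367% = 15.426%.
On $500,000,000: 0.15426 × $500,000,000 = $77,130,000.

$77,130,000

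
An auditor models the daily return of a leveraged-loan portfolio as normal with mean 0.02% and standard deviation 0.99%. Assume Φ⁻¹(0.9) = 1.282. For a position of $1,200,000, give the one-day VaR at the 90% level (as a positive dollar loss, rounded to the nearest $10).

$14,990

VaR = −μ + z·σ = −(0.02%) + 1.282 × 0.99% = 1.249%.
On $1,200,000: 0.01249 × $1,200,000 = $14,988.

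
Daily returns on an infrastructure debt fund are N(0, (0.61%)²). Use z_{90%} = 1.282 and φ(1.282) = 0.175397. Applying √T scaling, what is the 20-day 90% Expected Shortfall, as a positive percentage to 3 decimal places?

4.785%

σ_{20d} = 0.61% × √20 = 2.728%.
ES multiplier = φ(z)/(1−α) = 0.175397/0.1 = 1.754.
ES = 2.728% × 1.754 = 4.785%.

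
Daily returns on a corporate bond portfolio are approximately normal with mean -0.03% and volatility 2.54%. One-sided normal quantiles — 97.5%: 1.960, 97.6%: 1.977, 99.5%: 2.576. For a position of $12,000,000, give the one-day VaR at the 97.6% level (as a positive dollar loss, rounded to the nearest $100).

VaR = −μ + z·σ = −(-0.03%) + 1.977 × 2.54% = 5.052%.
On $12,000,000: 0.05052 × $12,000,000 = $606,240.

$606,200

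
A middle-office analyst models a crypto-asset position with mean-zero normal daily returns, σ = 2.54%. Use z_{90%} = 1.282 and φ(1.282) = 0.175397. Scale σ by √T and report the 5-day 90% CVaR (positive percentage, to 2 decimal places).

σ_{5d} = 2.54% × √5 = 5.680%.
ES multiplier = φ(z)/(1−α) = 0.175397/0.1 = 1.754.
ES = 5.680% × 1.754 = 9.963%.

9.96%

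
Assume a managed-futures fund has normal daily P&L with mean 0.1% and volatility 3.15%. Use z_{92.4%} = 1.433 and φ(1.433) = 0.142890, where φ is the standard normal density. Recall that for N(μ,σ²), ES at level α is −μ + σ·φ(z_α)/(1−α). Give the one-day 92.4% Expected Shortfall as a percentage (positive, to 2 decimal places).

5.82%

Tail multiplier: φ(z)/(1−α) = 0.142890 / 0.076 = 1.880.
ES = −(0.1%) + 3.15% × 1.880 = 5.822%.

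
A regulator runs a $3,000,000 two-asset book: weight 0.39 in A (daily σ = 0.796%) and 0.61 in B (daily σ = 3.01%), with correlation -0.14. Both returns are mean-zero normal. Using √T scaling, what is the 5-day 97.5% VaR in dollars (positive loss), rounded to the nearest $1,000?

σ_p = √(0.39²·0.796² + 0.61²·3.01² + 2·-0.14·0.39·0.61·0.796·3.01) = 1.819%.
σ_{5d} = 1.819% × √5 = 4.067%.
z(97.5%) = 1.960.
VaR = 1.960 × 4.067% = 7.971%; on $3,000,000 that is $239,130.

$239,000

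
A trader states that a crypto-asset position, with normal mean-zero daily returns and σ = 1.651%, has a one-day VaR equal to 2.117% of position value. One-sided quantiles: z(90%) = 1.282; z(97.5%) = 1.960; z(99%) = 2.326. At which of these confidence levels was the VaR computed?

Implied z = VaR/σ = 2.117 / 1.651 = 1.282.
This matches z(90%) = 1.282.

90%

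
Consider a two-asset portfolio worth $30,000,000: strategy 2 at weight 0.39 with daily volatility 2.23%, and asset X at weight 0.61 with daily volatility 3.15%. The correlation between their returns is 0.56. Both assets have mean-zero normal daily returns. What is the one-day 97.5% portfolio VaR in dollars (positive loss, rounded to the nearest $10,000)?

$1,480,000

σ_p² = 0.39²·2.23² + 0.61²·3.15² + 2·0.56·0.39·0.61·2.23·3.15 = 6.3202 (%²).
σ_p = √6.3202 = 2.514%.
At 97.5%, z = 1.960.
VaR = 1.960 × 2.514% = 4.927%; on $30,000,000 that is $1,478,100.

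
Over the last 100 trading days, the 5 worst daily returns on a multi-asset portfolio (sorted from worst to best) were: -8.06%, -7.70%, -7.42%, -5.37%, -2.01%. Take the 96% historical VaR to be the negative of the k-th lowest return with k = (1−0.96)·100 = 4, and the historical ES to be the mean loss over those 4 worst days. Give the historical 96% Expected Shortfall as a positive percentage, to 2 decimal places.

The 4 worst returns sum to -28.55%.
ES = −(-28.55%) / 4 = 7.1375% ≈ 7.14%.

7.14%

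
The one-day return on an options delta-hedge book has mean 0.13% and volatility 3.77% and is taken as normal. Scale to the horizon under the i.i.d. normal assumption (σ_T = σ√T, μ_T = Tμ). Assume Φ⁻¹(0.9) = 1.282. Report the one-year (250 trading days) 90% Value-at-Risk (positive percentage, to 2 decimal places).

σ_{250d} = 3.77% × √250 = 59.609%; μ_{250d} = 250 × 0.13% = 32.500%.
VaR = −(32.500%) + 1.282 × 59.609% = 43.919%.

43.92%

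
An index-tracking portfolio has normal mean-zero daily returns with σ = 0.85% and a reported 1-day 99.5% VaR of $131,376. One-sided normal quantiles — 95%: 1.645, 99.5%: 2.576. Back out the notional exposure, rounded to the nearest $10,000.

$6,000,000

VaR as a fraction of value: z·σ = 2.576 × 0.85% = 2.1896%.
Position = $131,376 / 0.021896 = $6,000,000.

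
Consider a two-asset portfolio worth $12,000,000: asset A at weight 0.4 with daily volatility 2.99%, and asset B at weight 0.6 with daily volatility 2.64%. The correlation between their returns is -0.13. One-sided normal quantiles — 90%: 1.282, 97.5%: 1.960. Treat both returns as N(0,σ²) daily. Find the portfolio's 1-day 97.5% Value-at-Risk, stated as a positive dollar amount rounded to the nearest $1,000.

$437,000

σ_p² = 0.4²·2.99² + 0.6²·2.64² + 2·-0.13·0.4·0.6·2.99·2.64 = 3.4469 (%²).
σ_p = √3.4469 = 1.857%.
VaR = 1.960 × 1.857% = 3.640%; on $12,000,000 that is $436,800.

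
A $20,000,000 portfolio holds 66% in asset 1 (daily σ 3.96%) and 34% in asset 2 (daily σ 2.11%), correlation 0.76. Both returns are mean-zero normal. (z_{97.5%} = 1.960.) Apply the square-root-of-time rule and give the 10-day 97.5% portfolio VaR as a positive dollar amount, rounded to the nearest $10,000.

$3,960,000

σ_p = √(0.66²·3.96² + 0.34²·2.11² + 2·0.76·0.66·0.34·3.96·2.11) = 3.193%.
σ_{10d} = 3.193% × √10 = 10.097%.
VaR = 1.960 × 10.097% = 19.790%; on $20,000,000 that is $3,958,000.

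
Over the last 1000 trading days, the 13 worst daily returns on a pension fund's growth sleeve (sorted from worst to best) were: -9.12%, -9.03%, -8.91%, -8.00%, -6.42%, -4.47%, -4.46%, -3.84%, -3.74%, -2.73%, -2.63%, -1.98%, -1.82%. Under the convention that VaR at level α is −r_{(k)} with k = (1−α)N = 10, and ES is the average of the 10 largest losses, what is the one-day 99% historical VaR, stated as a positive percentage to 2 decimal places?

2.73%

k = 10; the 10th lowest return is -2.73%, so VaR = 2.73%.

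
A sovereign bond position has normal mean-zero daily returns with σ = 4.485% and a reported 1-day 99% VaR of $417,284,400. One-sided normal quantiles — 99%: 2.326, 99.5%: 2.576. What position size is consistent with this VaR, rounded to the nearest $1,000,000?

$4,000,000,000

VaR as a fraction of value: z·σ = 2.326 × 4.485% = 10.4321%.
Position = $417,284,400 / 0.104321 = $4,000,000,000.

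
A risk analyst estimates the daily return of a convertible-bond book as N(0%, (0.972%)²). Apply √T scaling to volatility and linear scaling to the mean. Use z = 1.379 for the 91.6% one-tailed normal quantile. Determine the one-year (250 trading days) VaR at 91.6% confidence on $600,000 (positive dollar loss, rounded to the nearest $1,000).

σ_{250d} = 0.972% × √250 = 15.369%.
VaR = 1.379 × 15.369% = 21.194%.
On $600,000: 0.21194 × $600,000 = $127,164.

$127,000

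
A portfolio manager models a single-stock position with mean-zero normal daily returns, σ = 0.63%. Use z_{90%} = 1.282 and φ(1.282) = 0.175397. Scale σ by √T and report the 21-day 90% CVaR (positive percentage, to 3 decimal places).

5.064%

σ_{21d} = 0.63% × √21 = 2.887%.
ES multiplier = φ(z)/(1−α) = 0.175397/0.1 = 1.754.
ES = 2.887% × 1.754 = 5.064%.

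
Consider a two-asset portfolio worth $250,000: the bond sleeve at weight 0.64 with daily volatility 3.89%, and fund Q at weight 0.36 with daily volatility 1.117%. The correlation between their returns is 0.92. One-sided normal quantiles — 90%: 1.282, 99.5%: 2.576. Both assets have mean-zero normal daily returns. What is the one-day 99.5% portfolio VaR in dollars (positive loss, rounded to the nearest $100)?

$18,400

σ_p² = 0.64²·3.89² + 0.36²·1.117² + 2·0.92·0.64·0.36·3.89·1.117 = 8.2019 (%²).
σ_p = √8.2019 = 2.864%.
VaR = 2.576 × 2.864% = 7.378%; on $250,000 that is $18,445.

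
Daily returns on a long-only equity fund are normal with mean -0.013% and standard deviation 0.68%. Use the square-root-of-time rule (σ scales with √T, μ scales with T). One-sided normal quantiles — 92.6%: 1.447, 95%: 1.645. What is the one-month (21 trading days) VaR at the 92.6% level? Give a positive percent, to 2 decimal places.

σ_{21d} = 0.68% × √21 = 3.116%; μ_{21d} = 21 × -0.013% = -0.273%.
VaR = −(-0.273%) + 1.447 × 3.116% = 4.782%.

4.78%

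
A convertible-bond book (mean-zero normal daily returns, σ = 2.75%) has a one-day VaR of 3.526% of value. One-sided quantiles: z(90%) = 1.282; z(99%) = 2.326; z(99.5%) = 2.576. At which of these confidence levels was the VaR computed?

90%

Implied z = VaR/σ = 3.526 / 2.75 = 1.282.
This matches z(90%) = 1.282.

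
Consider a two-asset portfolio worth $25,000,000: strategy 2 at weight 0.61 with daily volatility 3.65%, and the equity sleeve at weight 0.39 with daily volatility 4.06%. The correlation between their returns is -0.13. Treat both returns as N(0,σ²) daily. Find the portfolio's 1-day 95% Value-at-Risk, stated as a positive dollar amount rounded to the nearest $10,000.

$1,050,000

σ_p² = 0.61²·3.65² + 0.39²·4.06² + 2·-0.13·0.61·0.39·3.65·4.06 = 6.5478 (%²).
σ_p = √6.5478 = 2.559%.
At 95%, z = 1.645.
VaR = 1.645 × 2.559% = 4.210%; on $25,000,000 that is $1,052,500.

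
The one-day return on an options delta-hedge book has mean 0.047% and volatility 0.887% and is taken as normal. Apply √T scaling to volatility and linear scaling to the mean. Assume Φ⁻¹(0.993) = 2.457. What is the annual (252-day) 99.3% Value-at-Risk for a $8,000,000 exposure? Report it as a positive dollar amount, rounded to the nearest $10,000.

σ_{252d} = 0.887% × √252 = 14.081%; μ_{252d} = 252 × 0.047% = 11.844%.
VaR = −(11.844%) + 2.457 × 14.081% = 22.753%.
On $8,000,000: 0.22753 × $8,000,000 = $1,820,240.

$1,820,000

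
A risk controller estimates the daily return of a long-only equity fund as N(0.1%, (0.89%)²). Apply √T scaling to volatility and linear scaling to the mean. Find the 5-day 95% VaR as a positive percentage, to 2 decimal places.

At 95%, z = 1.645.
σ_{5d} = 0.89% × √5 = 1.990%; μ_{5d} = 5 × 0.1% = 0.500%.
VaR = −(0.500%) + 1.645 × 1.990% = 2.774%.

2.77%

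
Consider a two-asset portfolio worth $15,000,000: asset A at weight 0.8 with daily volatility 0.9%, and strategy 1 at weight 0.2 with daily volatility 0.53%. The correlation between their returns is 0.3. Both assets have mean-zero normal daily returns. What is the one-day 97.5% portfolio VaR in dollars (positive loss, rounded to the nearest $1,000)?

$223,000

σ_p² = 0.8²·0.9² + 0.2²·0.53² + 2·0.3·0.8·0.2·0.9·0.53 = 0.5754 (%²).
σ_p = √0.5754 = 0.759%.
At 97.5%, z = 1.960.
VaR = 1.960 × 0.759% = 1.488%; on $15,000,000 that is $223,200.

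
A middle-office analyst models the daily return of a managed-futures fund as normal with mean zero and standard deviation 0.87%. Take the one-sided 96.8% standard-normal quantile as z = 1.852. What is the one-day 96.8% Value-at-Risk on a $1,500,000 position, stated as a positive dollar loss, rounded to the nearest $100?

VaR = z·σ = 1.852 × 0.87% = 1.611%.
On $1,500,000: 0.01611 × $1,500,000 = $24,165.

$24,200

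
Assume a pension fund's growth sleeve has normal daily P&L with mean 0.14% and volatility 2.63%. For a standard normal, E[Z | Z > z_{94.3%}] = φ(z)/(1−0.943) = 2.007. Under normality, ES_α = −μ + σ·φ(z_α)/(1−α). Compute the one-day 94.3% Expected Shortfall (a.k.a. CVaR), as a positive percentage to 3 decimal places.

5.138%

ES = −(0.14%) + 2.63% × 2.007 = 5.138%.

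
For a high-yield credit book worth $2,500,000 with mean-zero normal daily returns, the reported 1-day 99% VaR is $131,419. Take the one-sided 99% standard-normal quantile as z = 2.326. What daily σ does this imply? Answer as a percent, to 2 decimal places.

2.26%

VaR as a fraction: $131,419 / $2,500,000 = 5.257%.
σ = VaR / z = 5.257% / 2.326 = 2.260%.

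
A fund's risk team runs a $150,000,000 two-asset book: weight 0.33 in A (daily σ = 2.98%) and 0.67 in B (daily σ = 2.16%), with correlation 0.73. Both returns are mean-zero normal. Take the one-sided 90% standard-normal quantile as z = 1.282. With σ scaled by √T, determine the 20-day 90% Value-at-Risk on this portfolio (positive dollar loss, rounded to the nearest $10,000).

σ_p = √(0.33²·2.98² + 0.67²·2.16² + 2·0.73·0.33·0.67·2.98·2.16) = 2.267%.
σ_{20d} = 2.267% × √20 = 10.138%.
VaR = 1.282 × 10.138% = 12.997%; on $150,000,000 that is $19,495,500.

$19,500,000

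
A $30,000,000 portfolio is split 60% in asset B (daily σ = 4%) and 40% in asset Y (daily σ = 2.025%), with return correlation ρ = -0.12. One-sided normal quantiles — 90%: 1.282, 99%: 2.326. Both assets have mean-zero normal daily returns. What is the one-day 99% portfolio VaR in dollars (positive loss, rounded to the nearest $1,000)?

$1,702,000

σ_p² = 0.6²·4² + 0.4²·2.025² + 2·-0.12·0.6·0.4·4·2.025 = 5.9495 (%²).
σ_p = √5.9495 = 2.439%.
VaR = 2.326 × 2.439% = 5.673%; on $30,000,000 that is $1,701,900.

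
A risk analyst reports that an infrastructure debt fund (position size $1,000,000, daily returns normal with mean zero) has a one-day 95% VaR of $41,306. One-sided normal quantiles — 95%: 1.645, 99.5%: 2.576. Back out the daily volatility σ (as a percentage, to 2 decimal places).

VaR as a fraction: $41,306 / $1,000,000 = 4.131%.
σ = VaR / z = 4.131% / 1.645 = 2.511%.

2.51%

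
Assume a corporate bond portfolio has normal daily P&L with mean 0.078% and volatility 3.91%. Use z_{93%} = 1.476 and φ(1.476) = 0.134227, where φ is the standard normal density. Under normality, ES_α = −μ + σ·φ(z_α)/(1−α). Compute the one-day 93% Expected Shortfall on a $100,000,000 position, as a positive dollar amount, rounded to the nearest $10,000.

$7,420,000

Tail multiplier: φ(z)/(1−α) = 0.134227 / 0.07 = 1.918.
ES = −(0.078%) + 3.91% × 1.918 = 7.421%.
On $100,000,000: 0.07421 × $100,000,000 = $7,421,000.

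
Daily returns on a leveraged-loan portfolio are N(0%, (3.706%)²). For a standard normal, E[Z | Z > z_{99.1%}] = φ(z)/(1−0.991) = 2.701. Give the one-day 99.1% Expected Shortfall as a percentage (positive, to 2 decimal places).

10.01%

ES = 3.706% × 2.701 = 10.010%.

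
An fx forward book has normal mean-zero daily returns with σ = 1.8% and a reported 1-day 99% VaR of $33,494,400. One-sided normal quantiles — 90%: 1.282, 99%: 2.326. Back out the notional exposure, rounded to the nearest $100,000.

VaR as a fraction of value: z·σ = 2.326 × 1.8% = 4.1868%.
Position = $33,494,400 / 0.041868 = $800,000,000.

$800,000,000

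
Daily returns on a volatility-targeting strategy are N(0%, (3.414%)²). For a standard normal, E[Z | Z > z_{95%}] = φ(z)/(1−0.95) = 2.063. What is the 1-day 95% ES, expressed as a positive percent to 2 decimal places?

ES = 3.414% × 2.063 = 7.043%.

7.04%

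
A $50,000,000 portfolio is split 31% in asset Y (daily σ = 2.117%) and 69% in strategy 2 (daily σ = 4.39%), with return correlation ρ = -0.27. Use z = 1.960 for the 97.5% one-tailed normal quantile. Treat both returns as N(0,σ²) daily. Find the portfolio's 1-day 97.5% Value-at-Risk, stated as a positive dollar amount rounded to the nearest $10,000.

$2,860,000

σ_p² = 0.31²·2.117² + 0.69²·4.39² + 2·-0.27·0.31·0.69·2.117·4.39 = 8.5327 (%²).
σ_p = √8.5327 = 2.921%.
VaR = 1.960 × 2.921% = 5.725%; on $50,000,000 that is $2,862,500.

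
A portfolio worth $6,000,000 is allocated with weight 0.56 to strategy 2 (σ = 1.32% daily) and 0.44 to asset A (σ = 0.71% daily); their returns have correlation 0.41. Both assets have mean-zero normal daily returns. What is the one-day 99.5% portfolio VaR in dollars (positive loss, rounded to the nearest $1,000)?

$141,000

σ_p² = 0.56²·1.32² + 0.44²·0.71² + 2·0.41·0.56·0.44·1.32·0.71 = 0.8334 (%²).
σ_p = √0.8334 = 0.913%.
At 99.5%, z = 2.576.
VaR = 2.576 × 0.913% = 2.352%; on $6,000,000 that is $141,120.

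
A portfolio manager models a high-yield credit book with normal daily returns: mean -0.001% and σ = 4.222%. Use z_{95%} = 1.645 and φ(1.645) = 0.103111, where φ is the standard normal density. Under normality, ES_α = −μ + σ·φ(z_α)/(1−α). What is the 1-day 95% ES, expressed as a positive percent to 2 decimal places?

Tail multiplier: φ(z)/(1−α) = 0.103111 / 0.05 = 2.062.
ES = −(-0.001%) + 4.222% × 2.062 = 8.707%.

8.71%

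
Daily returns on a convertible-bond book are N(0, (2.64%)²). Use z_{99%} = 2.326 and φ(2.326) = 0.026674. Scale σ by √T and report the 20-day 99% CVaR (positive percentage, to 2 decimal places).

31.49%

σ_{20d} = 2.64% × √20 = 11.806%.
ES multiplier = φ(z)/(1−α) = 0.026674/0.01 = 2.667.
ES = 11.806% × 2.667 = 31.487%.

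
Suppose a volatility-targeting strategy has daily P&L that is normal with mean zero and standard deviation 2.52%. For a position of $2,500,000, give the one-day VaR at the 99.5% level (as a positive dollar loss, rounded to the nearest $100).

At 99.5% one-sided, z = 2.576.
VaR = z·σ = 2.576 × 2.52% = 6.492%.
On $2,500,000: 0.06492 × $2,500,000 = $162,300.

$162,300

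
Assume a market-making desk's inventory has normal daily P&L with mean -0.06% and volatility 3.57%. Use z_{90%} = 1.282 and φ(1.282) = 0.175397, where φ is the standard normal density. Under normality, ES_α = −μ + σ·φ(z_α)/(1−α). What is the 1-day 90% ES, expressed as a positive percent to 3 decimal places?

Tail multiplier: φ(z)/(1−α) = 0.175397 / 0.1 = 1.754.
ES = −(-0.06%) + 3.57% × 1.754 = 6.322%.

6.322%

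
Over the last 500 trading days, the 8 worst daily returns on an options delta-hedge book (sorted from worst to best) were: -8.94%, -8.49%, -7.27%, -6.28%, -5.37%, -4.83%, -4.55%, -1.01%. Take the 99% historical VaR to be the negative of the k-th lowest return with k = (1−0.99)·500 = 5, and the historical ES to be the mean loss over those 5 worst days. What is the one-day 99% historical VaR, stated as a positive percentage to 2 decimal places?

5.37%

k = 5; the 5th lowest return is -5.37%, so VaR = 5.37%.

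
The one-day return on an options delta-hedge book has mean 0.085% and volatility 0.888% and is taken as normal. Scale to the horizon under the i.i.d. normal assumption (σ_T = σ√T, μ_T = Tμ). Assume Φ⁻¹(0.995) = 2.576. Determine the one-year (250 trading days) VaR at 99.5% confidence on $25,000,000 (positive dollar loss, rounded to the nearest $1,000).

$3,730,000

σ_{250d} = 0.888% × √250 = 14.041%; μ_{250d} = 250 × 0.085% = 21.250%.
VaR = −(21.250%) + 2.576 × 14.041% = 14.920%.
On $25,000,000: 0.14920 × $25,000,000 = $3,730,000.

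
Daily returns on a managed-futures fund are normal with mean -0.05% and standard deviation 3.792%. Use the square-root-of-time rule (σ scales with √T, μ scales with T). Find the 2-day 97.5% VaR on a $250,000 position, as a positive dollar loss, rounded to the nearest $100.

$26,500

At 97.5%, z = 1.960.
σ_{2d} = 3.792% × √2 = 5.363%; μ_{2d} = 2 × -0.05% = -0.100%.
VaR = −(-0.100%) + 1.960 × 5.363% = 10.611%.
On $250,000: 0.10611 × $250,000 = $26,528.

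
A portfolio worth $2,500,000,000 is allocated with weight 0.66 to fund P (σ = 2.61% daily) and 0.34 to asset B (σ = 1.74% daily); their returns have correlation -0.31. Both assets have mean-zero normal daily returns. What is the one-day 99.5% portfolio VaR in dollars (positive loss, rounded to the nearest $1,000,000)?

σ_p² = 0.66²·2.61² + 0.34²·1.74² + 2·-0.31·0.66·0.34·2.61·1.74 = 2.6855 (%²).
σ_p = √2.6855 = 1.639%.
At 99.5%, z = 2.576.
VaR = 2.576 × 1.639% = 4.222%; on $2,500,000,000 that is $105,550,000.

$106,000,000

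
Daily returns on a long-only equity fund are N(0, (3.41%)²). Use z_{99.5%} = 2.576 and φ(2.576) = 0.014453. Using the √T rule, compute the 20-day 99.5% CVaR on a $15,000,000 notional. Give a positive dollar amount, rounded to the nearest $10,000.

σ_{20d} = 3.41% × √20 = 15.250%.
ES multiplier = φ(z)/(1−α) = 0.014453/0.005 = 2.891.
ES = 15.250% × 2.891 = 44.088%; on $15,000,000: $6,613,200.

$6,610,000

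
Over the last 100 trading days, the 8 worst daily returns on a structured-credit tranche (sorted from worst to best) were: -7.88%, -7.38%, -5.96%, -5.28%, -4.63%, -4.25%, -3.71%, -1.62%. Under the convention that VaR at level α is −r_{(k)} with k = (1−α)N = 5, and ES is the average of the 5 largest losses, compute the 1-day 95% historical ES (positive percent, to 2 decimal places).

The 5 worst returns sum to -31.13%.
ES = −(-31.13%) / 5 = 6.226% ≈ 6.23%.

6.23%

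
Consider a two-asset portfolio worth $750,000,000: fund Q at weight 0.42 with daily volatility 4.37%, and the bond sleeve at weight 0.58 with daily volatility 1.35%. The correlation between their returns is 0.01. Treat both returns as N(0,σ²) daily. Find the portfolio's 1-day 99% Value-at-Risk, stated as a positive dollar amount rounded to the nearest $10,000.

$34,940,000

σ_p² = 0.42²·4.37² + 0.58²·1.35² + 2·0.01·0.42·0.58·4.37·1.35 = 4.0105 (%²).
σ_p = √4.0105 = 2.003%.
At 99%, z = 2.326.
VaR = 2.326 × 2.003% = 4.659%; on $750,000,000 that is $34,942,500.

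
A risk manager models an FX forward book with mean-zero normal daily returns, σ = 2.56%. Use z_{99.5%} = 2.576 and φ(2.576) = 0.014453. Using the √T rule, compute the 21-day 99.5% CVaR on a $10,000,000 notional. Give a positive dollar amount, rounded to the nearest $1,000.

σ_{21d} = 2.56% × √21 = 11.731%.
ES multiplier = φ(z)/(1−α) = 0.014453/0.005 = 2.891.
ES = 11.731% × 2.891 = 33.914%; on $10,000,000: $3,391,400.

$3,391,000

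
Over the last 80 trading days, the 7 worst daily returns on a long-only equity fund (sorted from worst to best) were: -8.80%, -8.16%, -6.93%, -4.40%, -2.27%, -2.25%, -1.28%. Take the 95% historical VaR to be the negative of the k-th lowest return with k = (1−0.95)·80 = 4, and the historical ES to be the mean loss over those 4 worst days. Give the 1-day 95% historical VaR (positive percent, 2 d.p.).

4.40%

k = 4; the 4th lowest return is -4.40%, so VaR = 4.40%.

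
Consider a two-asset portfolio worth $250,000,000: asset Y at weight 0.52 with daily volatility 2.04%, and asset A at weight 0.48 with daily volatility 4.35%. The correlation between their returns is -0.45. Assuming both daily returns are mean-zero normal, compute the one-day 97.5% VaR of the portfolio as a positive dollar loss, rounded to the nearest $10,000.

σ_p² = 0.52²·2.04² + 0.48²·4.35² + 2·-0.45·0.52·0.48·2.04·4.35 = 3.4916 (%²).
σ_p = √3.4916 = 1.869%.
At 97.5%, z = 1.960.
VaR = 1.960 × 1.869% = 3.663%; on $250,000,000 that is $9,157,500.

$9,160,000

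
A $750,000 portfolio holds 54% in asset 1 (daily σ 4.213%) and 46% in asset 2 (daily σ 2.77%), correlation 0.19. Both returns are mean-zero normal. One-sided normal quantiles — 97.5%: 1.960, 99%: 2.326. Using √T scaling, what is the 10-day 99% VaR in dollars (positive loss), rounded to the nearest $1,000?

σ_p = √(0.54²·4.213² + 0.46²·2.77² + 2·0.19·0.54·0.46·4.213·2.77) = 2.811%.
σ_{10d} = 2.811% × √10 = 8.889%.
VaR = 2.326 × 8.889% = 20.676%; on $750,000 that is $155,070.

$155,000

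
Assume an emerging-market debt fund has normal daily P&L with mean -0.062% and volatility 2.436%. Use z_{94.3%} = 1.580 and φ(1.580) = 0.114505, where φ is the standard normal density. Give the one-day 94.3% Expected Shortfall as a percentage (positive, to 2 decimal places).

Tail multiplier: φ(z)/(1−α) = 0.114505 / 0.057 = 2.009.
ES = −(-0.062%) + 2.436% × 2.009 = 4.956%.

4.96%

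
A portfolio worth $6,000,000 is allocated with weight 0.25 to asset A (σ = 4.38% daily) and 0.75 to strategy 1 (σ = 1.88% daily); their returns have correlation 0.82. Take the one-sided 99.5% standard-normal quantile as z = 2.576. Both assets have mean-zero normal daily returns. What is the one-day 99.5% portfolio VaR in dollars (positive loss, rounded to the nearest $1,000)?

σ_p² = 0.25²·4.38² + 0.75²·1.88² + 2·0.82·0.25·0.75·4.38·1.88 = 5.7192 (%²).
σ_p = √5.7192 = 2.391%.
VaR = 2.576 × 2.391% = 6.159%; on $6,000,000 that is $369,540.

$370,000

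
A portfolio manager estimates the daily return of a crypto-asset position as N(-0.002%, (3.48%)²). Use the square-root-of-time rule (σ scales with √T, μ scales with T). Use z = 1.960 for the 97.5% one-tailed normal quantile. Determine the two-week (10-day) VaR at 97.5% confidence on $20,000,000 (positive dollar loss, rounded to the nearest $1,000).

σ_{10d} = 3.48% × √10 = 11.005%; μ_{10d} = 10 × -0.002% = -0.020%.
VaR = −(-0.020%) + 1.960 × 11.005% = 21.590%.
On $20,000,000: 0.21590 × $20,000,000 = $4,318,000.

$4,318,000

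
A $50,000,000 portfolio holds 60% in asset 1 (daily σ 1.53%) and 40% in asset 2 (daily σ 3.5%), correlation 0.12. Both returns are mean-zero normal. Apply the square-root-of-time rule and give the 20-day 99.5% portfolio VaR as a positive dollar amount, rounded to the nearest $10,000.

$10,160,000

σ_p = √(0.6²·1.53² + 0.4²·3.5² + 2·0.12·0.6·0.4·1.53·3.5) = 1.764%.
σ_{20d} = 1.764% × √20 = 7.889%.
z(99.5%) = 2.576.
VaR = 2.576 × 7.889% = 20.322%; on $50,000,000 that is $10,161,000.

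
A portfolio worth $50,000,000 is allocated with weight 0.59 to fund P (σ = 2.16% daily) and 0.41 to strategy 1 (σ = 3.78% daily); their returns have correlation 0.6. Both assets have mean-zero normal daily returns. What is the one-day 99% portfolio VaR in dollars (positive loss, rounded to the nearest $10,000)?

$2,940,000

σ_p² = 0.59²·2.16² + 0.41²·3.78² + 2·0.6·0.59·0.41·2.16·3.78 = 6.3961 (%²).
σ_p = √6.3961 = 2.529%.
At 99%, z = 2.326.
VaR = 2.326 × 2.529% = 5.882%; on $50,000,000 that is $2,941,000.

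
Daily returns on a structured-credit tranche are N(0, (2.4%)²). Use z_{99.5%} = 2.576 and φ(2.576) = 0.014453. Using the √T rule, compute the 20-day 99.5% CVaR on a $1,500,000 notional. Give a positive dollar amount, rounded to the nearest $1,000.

σ_{20d} = 2.4% × √20 = 10.733%.
ES multiplier = φ(z)/(1−α) = 0.014453/0.005 = 2.891.
ES = 10.733% × 2.891 = 31.029%; on $1,500,000: $465,435.

$465,000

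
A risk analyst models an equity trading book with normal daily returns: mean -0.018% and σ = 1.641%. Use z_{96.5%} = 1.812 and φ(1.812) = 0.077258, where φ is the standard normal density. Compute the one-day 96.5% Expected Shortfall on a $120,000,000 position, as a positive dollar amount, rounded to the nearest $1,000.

Tail multiplier: φ(z)/(1−α) = 0.077258 / 0.035 = 2.207.
ES = −(-0.018%) + 1.641% × 2.207 = 3.640%.
On $120,000,000: 0.03640 × $120,000,000 = $4,368,000.

$4,368,000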